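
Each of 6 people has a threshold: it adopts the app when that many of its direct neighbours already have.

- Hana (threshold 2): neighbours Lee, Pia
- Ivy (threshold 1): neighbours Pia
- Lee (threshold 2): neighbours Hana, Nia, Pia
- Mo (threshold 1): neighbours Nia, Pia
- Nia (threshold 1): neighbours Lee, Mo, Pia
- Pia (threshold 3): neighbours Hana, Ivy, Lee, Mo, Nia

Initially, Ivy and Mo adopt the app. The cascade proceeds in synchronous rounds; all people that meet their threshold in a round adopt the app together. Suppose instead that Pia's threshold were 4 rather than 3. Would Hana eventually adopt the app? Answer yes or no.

With Pia's threshold at 4:
Round 1 — Ivy, Mo adopt the app (initial).
Round 2 — checking thresholds:
  Nia: 1 of 3 neighbours ≥ 1, adopts the app.
  Pia: 2 of 5 neighbours < 4, below threshold.
Round 3 — no new adoptions; cascade stops.

no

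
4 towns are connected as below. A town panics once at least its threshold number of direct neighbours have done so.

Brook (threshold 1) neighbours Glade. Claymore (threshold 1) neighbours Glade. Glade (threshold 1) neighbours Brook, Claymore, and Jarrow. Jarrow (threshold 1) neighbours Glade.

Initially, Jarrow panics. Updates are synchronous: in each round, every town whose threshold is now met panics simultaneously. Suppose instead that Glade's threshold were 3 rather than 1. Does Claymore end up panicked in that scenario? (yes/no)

no

With Glade's threshold at 3:
Round 1 — Jarrow panics (initial).
Round 2 — no new panics; cascade stops.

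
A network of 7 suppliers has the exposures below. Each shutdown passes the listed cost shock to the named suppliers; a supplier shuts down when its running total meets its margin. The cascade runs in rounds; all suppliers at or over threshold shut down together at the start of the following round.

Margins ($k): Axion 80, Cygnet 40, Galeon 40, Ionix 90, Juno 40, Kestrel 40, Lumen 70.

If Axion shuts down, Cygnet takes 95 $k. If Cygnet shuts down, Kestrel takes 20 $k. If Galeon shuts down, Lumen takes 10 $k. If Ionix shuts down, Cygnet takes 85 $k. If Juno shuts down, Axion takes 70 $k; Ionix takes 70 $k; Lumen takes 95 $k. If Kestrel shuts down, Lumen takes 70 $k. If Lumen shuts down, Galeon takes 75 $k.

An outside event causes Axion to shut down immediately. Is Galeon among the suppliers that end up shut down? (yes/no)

no

Round 1 — Axion shuts down (initial).
  Cygnet: +95 → 95 ≥ 40
Round 2 — Cygnet shuts down.
  Kestrel: +20 → 20 < 40
No further shutdowns.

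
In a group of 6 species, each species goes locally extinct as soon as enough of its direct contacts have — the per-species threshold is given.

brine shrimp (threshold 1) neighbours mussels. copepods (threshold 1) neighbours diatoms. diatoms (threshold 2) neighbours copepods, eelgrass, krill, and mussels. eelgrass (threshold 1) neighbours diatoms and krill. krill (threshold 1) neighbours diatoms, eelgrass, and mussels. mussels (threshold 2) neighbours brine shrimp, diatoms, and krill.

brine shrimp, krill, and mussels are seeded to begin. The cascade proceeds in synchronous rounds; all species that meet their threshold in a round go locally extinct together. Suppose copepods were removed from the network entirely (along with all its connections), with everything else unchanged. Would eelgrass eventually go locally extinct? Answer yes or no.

yes

With copepods removed:
Round 1 — brine shrimp, krill, mussels go locally extinct (initial).
Round 2 — checking thresholds:
  diatoms: 2 of 3 neighbours ≥ 2, goes locally extinct.
  eelgrass: 1 of 2 neighbours ≥ 1, goes locally extinct.
Round 3 — no new extinctions; cascade stops.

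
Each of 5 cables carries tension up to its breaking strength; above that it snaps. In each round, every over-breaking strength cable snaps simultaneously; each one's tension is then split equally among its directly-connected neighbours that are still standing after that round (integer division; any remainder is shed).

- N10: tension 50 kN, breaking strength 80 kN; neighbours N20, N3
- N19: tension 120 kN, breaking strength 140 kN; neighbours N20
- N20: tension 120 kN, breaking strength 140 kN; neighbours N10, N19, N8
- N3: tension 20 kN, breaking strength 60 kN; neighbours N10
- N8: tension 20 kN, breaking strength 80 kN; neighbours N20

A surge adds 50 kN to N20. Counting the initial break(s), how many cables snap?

4

Round 1 — N20 at 170 > 140. N20 snaps.
  N20 sheds 170 kN to N10, N19, N8: 56 each (2 lost).
    N10: 50+56 = 106 > 80
    N19: 120+56 = 176 > 140
    N8: 20+56 = 76 ≤ 80
Round 2 — N10, N19 snap.
  N10 sheds 106 kN to N3: 106 each.
    N3: 20+106 = 126 > 60
  N19 sheds 176 kN: no online neighbours, lost.
Round 3 — N3 snaps.
  N3 sheds 126 kN: no online neighbours, lost.
No further breaks.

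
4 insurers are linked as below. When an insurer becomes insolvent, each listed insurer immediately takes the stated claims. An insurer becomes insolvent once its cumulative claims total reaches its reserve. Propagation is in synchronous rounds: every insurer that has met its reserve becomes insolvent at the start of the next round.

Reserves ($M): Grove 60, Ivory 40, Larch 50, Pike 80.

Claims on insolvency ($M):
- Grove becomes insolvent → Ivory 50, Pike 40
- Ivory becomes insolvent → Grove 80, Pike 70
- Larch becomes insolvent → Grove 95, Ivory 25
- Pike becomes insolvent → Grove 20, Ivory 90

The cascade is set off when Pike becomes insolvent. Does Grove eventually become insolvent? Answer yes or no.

Round 1 — Pike becomes insolvent (initial).
  Grove: +20 → 20 < 60
  Ivory: +90 → 90 ≥ 40
Round 2 — Ivory becomes insolvent.
  Grove: +80 → 100 ≥ 60
Round 3 — Grove becomes insolvent.
No further insolvencies.

yes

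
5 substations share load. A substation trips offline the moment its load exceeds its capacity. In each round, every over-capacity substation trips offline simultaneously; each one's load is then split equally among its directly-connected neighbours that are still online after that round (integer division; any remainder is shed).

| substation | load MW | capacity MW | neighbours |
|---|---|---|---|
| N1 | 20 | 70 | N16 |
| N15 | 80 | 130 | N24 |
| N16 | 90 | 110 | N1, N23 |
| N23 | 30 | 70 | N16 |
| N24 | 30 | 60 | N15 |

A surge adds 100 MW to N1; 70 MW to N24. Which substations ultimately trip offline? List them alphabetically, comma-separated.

N1, N15, N16, N23, N24

Round 1 — N1 at 120 > 70; N24 at 100 > 60. N1, N24 trip offline.
  N1 sheds 120 MW to N16: 120 each.
    N16: 90+120 = 210 > 110
  N24 sheds 100 MW to N15: 100 each.
    N15: 80+100 = 180 > 130
Round 2 — N15, N16 trip offline.
  N15 sheds 180 MW: no online neighbours, lost.
  N16 sheds 210 MW to N23: 210 each.
    N23: 30+210 = 240 > 70
Round 3 — N23 trips offline.
  N23 sheds 240 MW: no online neighbours, lost.
No further trips.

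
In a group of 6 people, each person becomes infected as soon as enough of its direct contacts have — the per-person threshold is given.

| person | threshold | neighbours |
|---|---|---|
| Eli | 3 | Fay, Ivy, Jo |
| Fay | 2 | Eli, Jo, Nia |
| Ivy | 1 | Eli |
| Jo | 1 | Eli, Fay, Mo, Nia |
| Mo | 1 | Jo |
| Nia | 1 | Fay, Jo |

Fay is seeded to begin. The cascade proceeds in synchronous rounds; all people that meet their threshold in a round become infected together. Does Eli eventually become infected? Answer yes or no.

no

Round 1 — Fay becomes infected (initial).
Round 2 — checking thresholds:
  Eli: 1 of 3 neighbours < 3, not yet.
  Jo: 1 of 4 neighbours ≥ 1, becomes infected.
  Nia: 1 of 2 neighbours ≥ 1, becomes infected.
Round 3 — checking thresholds:
  Eli: 2 of 3 neighbours < 3, not yet.
  Mo: 1 of 1 neighbours ≥ 1, becomes infected.
Round 4 — no new infections; cascade stops.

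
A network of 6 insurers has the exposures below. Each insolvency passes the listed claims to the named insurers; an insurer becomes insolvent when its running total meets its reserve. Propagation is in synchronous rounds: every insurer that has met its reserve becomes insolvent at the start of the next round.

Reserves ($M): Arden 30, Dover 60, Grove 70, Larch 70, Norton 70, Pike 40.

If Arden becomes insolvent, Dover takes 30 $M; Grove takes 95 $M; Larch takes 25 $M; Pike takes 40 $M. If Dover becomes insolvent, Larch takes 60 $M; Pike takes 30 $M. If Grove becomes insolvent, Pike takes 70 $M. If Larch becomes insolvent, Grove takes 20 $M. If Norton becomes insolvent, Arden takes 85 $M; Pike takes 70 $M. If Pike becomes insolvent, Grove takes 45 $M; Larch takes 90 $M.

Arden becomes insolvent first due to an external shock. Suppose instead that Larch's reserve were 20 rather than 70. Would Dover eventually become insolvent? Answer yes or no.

With Larch's reserve at 20:
Round 1 — Arden becomes insolvent (initial).
  Dover: +30 → 30 < 60
  Grove: +95 → 95 ≥ 70
  Larch: +25 → 25 ≥ 20
  Pike: +40 → 40 ≥ 40
Round 2 — Grove, Larch, Pike become insolvent.
No further insolvencies.

no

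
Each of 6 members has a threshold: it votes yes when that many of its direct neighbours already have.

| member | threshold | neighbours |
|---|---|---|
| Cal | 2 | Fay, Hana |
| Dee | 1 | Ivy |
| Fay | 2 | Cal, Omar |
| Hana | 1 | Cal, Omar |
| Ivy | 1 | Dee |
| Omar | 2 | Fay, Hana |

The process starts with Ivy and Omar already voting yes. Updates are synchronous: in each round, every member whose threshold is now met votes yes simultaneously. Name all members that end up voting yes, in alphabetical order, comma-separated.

Round 1 — Ivy, Omar vote yes (initial).
Round 2 — checking thresholds:
  Dee: 1 of 1 neighbours ≥ 1, votes yes.
  Fay: 1 of 2 neighbours < 2, not yet.
  Hana: 1 of 2 neighbours ≥ 1, votes yes.
Round 3 — no new yes votes; cascade stops.

Dee, Hana, Ivy, Omar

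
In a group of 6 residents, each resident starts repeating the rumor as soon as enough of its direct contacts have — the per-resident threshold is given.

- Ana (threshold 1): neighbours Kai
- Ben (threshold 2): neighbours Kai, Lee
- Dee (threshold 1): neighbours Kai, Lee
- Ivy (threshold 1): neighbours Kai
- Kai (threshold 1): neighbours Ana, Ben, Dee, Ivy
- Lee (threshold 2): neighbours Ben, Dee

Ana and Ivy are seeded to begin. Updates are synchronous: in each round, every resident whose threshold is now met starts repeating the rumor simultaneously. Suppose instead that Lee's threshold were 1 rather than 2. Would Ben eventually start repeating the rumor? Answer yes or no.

With Lee's threshold at 1:
Round 1 — Ana, Ivy start repeating the rumor (initial).
Round 2 — checking thresholds:
  Kai: 2 of 4 neighbours ≥ 1, starts repeating the rumor.
Round 3 — checking thresholds:
  Ben: 1 of 2 neighbours < 2, not yet.
  Dee: 1 of 2 neighbours ≥ 1, starts repeating the rumor.
Round 4 — checking thresholds:
  Ben: 1 of 2 neighbours < 2, not yet.
  Lee: 1 of 2 neighbours ≥ 1, starts repeating the rumor.
Round 5 — checking thresholds:
  Ben: 2 of 2 neighbours ≥ 2, starts repeating the rumor.
Round 6 — no new spreads; cascade stops.

yes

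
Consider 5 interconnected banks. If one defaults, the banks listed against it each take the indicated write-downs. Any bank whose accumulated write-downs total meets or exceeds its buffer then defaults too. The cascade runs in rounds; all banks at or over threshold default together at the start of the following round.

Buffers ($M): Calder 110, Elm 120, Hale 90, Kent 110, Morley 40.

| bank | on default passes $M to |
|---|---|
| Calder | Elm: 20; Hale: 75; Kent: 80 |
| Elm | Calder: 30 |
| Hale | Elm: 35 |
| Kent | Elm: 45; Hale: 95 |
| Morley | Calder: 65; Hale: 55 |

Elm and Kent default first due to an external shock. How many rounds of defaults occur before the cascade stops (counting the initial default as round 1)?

Round 1 — Elm, Kent default (initial).
  Calder: +30 → 30 < 110
  Hale: +95 → 95 ≥ 90
Round 2 — Hale defaults.
No further defaults.

2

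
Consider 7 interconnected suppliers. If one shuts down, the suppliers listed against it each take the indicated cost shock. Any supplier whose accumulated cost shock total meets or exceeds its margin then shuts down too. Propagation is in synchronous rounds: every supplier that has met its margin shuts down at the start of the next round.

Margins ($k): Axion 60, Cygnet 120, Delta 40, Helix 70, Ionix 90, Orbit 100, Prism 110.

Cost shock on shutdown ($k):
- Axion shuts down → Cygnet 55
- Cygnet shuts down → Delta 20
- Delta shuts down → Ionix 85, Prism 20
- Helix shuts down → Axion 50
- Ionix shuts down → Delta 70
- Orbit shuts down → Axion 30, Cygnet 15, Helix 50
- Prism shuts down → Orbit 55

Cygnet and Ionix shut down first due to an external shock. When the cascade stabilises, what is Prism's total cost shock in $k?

Round 1 — Cygnet, Ionix shut down (initial).
  Delta: +20+70 → 90 ≥ 40
Round 2 — Delta shuts down.
  Prism: +20 → 20 < 110
No further shutdowns.

20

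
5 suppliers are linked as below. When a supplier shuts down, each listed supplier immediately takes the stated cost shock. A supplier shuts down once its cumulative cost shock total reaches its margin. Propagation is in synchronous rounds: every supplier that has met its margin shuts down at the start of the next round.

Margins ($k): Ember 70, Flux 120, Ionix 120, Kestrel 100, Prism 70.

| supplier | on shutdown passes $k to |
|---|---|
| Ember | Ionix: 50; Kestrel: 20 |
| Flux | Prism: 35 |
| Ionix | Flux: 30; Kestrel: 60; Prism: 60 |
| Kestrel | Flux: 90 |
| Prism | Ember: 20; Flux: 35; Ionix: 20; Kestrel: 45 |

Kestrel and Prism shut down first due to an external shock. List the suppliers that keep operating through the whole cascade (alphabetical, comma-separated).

Round 1 — Kestrel, Prism shut down (initial).
  Ember: +20 → 20 < 70
  Flux: +90+35 → 125 ≥ 120
  Ionix: +20 → 20 < 120
Round 2 — Flux shuts down.
No further shutdowns.

Ember, Ionix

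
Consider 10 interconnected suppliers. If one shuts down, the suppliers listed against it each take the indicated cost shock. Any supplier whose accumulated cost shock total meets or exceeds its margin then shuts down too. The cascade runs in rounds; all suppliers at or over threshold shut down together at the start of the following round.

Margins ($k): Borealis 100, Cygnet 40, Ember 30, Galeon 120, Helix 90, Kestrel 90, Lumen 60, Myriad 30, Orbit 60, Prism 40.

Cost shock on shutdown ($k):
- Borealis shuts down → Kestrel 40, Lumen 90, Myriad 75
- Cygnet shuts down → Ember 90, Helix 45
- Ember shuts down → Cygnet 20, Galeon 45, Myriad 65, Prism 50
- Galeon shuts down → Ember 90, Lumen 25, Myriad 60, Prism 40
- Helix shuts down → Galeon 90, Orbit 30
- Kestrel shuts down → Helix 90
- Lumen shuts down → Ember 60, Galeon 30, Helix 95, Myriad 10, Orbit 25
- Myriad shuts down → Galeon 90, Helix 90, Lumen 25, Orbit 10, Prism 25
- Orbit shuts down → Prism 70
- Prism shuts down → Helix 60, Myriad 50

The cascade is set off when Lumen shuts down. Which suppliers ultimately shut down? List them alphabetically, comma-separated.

Ember, Galeon, Helix, Lumen, Myriad, Orbit, Prism

Round 1 — Lumen shuts down (initial).
  Ember: +60 → 60 ≥ 30
  Galeon: +30 → 30 < 120
  Helix: +95 → 95 ≥ 90
  Myriad: +10 → 10 < 30
  Orbit: +25 → 25 < 60
Round 2 — Ember, Helix shut down.
  Cygnet: +20 → 20 < 40
  Galeon: +45+90 → 165 ≥ 120
  Myriad: +65 → 75 ≥ 30
  Orbit: +30 → 55 < 60
  Prism: +50 → 50 ≥ 40
Round 3 — Galeon, Myriad, Prism shut down.
  Orbit: +10 → 65 ≥ 60
Round 4 — Orbit shuts down.
No further shutdowns.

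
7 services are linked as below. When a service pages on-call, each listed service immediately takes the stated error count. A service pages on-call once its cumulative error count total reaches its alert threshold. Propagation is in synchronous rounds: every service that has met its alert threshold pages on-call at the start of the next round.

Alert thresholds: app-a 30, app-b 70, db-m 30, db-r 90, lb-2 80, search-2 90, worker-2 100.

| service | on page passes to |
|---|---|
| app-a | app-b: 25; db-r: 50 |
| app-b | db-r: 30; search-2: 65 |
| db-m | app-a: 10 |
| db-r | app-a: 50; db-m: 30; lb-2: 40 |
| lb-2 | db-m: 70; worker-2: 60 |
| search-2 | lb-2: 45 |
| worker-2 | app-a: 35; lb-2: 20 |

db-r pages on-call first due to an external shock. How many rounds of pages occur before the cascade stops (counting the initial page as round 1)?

2

Round 1 — db-r pages on-call (initial).
  app-a: +50 → 50 ≥ 30
  db-m: +30 → 30 ≥ 30
  lb-2: +40 → 40 < 80
Round 2 — app-a, db-m page on-call.
  app-b: +25 → 25 < 70
No further pages.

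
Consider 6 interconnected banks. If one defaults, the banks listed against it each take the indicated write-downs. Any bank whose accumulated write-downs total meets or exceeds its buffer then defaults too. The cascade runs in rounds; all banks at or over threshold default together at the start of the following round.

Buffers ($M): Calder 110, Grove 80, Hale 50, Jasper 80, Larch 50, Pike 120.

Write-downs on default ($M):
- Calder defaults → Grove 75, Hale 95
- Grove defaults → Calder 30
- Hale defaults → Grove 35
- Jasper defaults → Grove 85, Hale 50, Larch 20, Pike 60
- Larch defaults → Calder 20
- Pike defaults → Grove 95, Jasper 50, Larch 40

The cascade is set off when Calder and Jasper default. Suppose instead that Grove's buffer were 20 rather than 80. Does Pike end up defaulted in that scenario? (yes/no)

no

With Grove's buffer at 20:
Round 1 — Calder, Jasper default (initial).
  Grove: +75+85 → 160 ≥ 20
  Hale: +95+50 → 145 ≥ 50
  Larch: +20 → 20 < 50
  Pike: +60 → 60 < 120
Round 2 — Grove, Hale default.
No further defaults.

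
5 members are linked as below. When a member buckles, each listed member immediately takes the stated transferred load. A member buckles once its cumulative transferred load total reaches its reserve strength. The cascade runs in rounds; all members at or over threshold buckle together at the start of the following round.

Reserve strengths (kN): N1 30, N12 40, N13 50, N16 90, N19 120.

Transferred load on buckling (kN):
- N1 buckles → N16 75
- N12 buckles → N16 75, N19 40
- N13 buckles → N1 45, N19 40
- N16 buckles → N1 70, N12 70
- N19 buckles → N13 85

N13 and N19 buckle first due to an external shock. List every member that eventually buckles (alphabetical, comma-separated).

Round 1 — N13, N19 buckle (initial).
  N1: +45 → 45 ≥ 30
Round 2 — N1 buckles.
  N16: +75 → 75 < 90
No further bucklings.

N1, N13, N19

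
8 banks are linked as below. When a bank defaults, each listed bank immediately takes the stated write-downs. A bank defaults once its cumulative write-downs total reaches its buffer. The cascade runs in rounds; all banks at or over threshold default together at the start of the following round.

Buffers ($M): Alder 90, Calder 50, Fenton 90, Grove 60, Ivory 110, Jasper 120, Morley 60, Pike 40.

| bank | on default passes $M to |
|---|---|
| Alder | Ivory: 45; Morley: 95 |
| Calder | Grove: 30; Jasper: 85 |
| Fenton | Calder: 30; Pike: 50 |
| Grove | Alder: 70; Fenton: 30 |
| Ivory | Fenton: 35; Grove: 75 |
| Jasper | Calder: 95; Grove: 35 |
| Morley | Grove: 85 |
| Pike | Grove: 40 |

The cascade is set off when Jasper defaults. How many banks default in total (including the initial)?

Round 1 — Jasper defaults (initial).
  Calder: +95 → 95 ≥ 50
  Grove: +35 → 35 < 60
Round 2 — Calder defaults.
  Grove: +30 → 65 ≥ 60
Round 3 — Grove defaults.
  Alder: +70 → 70 < 90
  Fenton: +30 → 30 < 90
No further defaults.

3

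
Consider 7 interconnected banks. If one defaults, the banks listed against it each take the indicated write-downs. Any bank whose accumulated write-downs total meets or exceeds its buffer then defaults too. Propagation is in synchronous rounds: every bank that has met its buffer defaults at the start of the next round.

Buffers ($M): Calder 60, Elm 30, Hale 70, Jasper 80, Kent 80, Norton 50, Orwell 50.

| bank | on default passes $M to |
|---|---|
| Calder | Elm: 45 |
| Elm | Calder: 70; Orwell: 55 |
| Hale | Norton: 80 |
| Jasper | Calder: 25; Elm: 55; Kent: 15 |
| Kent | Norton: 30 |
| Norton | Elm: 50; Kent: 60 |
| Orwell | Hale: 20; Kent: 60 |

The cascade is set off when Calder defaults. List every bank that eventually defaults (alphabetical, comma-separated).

Round 1 — Calder defaults (initial).
  Elm: +45 → 45 ≥ 30
Round 2 — Elm defaults.
  Orwell: +55 → 55 ≥ 50
Round 3 — Orwell defaults.
  Hale: +20 → 20 < 70
  Kent: +60 → 60 < 80
No further defaults.

Calder, Elm, Orwell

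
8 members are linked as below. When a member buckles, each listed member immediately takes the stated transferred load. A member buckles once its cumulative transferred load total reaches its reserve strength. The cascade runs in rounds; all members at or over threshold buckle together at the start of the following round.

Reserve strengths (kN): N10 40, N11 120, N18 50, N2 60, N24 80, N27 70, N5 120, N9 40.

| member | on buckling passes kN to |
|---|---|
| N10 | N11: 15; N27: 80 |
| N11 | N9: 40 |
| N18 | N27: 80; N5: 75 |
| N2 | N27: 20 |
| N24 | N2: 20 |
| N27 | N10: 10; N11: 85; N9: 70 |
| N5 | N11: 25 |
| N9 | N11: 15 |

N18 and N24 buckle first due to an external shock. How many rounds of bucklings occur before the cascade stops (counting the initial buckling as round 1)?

3

Round 1 — N18, N24 buckle (initial).
  N2: +20 → 20 < 60
  N27: +80 → 80 ≥ 70
  N5: +75 → 75 < 120
Round 2 — N27 buckles.
  N10: +10 → 10 < 40
  N11: +85 → 85 < 120
  N9: +70 → 70 ≥ 40
Round 3 — N9 buckles.
  N11: +15 → 100 < 120
No further bucklings.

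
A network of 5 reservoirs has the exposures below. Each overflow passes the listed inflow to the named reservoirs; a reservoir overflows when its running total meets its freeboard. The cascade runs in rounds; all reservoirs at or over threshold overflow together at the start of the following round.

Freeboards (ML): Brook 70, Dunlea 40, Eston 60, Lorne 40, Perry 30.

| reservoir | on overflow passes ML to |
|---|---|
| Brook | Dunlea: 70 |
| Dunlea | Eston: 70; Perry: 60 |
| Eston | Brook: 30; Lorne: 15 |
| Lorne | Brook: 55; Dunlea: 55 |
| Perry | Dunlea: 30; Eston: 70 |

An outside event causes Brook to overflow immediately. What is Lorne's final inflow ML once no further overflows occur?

15

Round 1 — Brook overflows (initial).
  Dunlea: +70 → 70 ≥ 40
Round 2 — Dunlea overflows.
  Eston: +70 → 70 ≥ 60
  Perry: +60 → 60 ≥ 30
Round 3 — Eston, Perry overflow.
  Lorne: +15 → 15 < 40
No further overflows.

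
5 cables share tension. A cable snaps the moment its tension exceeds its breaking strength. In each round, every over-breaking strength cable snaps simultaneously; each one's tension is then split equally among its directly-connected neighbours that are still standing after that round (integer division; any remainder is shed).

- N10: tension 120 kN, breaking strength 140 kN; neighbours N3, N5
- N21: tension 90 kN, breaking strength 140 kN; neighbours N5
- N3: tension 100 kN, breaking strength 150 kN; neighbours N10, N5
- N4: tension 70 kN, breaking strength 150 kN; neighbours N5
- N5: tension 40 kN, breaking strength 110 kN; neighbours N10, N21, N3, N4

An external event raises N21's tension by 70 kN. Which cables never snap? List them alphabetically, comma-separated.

N4

Round 1 — N21 at 160 > 140. N21 snaps.
  N21 sheds 160 kN to N5: 160 each.
    N5: 40+160 = 200 > 110
Round 2 — N5 snaps.
  N5 sheds 200 kN to N10, N3, N4: 66 each (2 lost).
    N10: 120+66 = 186 > 140
    N3: 100+66 = 166 > 150
    N4: 70+66 = 136 ≤ 150
Round 3 — N10, N3 snap.
  N10 sheds 186 kN: no online neighbours, lost.
  N3 sheds 166 kN: no online neighbours, lost.
No further breaks.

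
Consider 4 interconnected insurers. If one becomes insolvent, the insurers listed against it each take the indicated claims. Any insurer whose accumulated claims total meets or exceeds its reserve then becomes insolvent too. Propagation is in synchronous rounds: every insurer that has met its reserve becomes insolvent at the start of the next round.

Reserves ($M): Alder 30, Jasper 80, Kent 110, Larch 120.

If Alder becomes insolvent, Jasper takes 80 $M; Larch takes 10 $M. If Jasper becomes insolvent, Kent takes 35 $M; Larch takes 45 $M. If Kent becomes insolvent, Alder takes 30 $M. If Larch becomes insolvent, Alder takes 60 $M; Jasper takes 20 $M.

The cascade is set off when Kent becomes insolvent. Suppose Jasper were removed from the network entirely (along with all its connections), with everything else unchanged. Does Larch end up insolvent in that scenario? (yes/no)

no

With Jasper removed:
Round 1 — Kent becomes insolvent (initial).
  Alder: +30 → 30 ≥ 30
Round 2 — Alder becomes insolvent.
  Larch: +10 → 10 < 120
No further insolvencies.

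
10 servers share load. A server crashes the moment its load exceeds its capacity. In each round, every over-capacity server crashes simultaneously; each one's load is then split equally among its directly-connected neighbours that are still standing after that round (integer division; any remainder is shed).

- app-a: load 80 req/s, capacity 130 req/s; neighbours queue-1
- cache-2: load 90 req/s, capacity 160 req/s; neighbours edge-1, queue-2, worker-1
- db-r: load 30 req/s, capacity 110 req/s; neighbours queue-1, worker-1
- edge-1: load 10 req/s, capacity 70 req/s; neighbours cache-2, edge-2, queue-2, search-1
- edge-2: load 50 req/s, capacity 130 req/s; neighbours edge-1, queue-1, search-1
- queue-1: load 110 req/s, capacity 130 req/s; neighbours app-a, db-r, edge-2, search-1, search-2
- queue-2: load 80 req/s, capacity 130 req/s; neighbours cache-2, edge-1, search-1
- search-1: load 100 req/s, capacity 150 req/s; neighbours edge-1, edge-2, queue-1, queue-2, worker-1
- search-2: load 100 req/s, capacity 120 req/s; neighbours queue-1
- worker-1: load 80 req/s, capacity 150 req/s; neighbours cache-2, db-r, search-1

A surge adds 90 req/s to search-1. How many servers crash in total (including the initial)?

Round 1 — search-1 at 190 > 150. search-1 crashes.
  search-1 sheds 190 req/s to edge-1, edge-2, queue-1, queue-2, worker-1: 38 each.
    edge-1: 10+38 = 48 ≤ 70
    edge-2: 50+38 = 88 ≤ 130
    queue-1: 110+38 = 148 > 130
    queue-2: 80+38 = 118 ≤ 130
    worker-1: 80+38 = 118 ≤ 150
Round 2 — queue-1 crashes.
  queue-1 sheds 148 req/s to app-a, db-r, edge-2, search-2: 37 each.
    app-a: 80+37 = 117 ≤ 130
    db-r: 30+37 = 67 ≤ 110
    edge-2: 88+37 = 125 ≤ 130
    search-2: 100+37 = 137 > 120
Round 3 — search-2 crashes.
  search-2 sheds 137 req/s: no online neighbours, lost.
No further crashes.

3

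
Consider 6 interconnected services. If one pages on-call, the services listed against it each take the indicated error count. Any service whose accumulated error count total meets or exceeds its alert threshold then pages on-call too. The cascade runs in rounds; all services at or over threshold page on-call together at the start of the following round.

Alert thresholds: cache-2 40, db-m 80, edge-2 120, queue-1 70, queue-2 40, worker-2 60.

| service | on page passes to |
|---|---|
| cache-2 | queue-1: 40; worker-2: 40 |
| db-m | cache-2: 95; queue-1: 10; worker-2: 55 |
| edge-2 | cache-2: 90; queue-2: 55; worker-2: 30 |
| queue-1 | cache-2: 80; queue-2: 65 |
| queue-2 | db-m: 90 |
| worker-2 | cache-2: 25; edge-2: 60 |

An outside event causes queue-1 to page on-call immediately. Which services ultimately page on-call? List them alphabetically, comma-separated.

cache-2, db-m, queue-1, queue-2, worker-2

Round 1 — queue-1 pages on-call (initial).
  cache-2: +80 → 80 ≥ 40
  queue-2: +65 → 65 ≥ 40
Round 2 — cache-2, queue-2 page on-call.
  db-m: +90 → 90 ≥ 80
  worker-2: +40 → 40 < 60
Round 3 — db-m pages on-call.
  worker-2: +55 → 95 ≥ 60
Round 4 — worker-2 pages on-call.
  edge-2: +60 → 60 < 120
No further pages.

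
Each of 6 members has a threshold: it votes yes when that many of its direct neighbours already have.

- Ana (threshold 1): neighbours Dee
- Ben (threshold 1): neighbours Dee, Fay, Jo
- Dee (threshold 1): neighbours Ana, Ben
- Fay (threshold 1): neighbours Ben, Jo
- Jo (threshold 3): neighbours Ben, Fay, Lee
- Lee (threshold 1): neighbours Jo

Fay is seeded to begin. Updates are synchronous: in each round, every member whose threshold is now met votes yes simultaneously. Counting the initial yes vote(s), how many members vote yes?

4

Round 1 — Fay votes yes (initial).
Round 2 — checking thresholds:
  Ben: 1 of 3 neighbours ≥ 1, votes yes.
  Jo: 1 of 3 neighbours < 3, not yet.
Round 3 — checking thresholds:
  Dee: 1 of 2 neighbours ≥ 1, votes yes.
  Jo: 2 of 3 neighbours < 3, not yet.
Round 4 — checking thresholds:
  Ana: 1 of 1 neighbours ≥ 1, votes yes.
  Jo: 2 of 3 neighbours < 3, not yet.
Round 5 — no new yes votes; cascade stops.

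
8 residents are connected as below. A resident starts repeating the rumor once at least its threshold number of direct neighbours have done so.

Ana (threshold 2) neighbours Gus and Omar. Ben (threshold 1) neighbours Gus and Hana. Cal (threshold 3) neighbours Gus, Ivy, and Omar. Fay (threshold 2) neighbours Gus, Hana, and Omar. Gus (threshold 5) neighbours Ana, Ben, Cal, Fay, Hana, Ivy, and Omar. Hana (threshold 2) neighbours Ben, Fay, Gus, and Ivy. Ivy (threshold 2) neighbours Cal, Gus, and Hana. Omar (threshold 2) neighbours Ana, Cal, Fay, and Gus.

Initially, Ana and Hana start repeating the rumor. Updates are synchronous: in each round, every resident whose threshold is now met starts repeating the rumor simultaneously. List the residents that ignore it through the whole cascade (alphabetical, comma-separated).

Round 1 — Ana, Hana start repeating the rumor (initial).
Round 2 — checking thresholds:
  Ben: 1 of 2 neighbours ≥ 1, starts repeating the rumor.
  Fay: 1 of 3 neighbours < 2, not yet.
  Gus: 2 of 7 neighbours < 5, not yet.
  Ivy: 1 of 3 neighbours < 2, not yet.
  Omar: 1 of 4 neighbours < 2, not yet.
Round 3 — no new spreads; cascade stops.

Cal, Fay, Gus, Ivy, Omar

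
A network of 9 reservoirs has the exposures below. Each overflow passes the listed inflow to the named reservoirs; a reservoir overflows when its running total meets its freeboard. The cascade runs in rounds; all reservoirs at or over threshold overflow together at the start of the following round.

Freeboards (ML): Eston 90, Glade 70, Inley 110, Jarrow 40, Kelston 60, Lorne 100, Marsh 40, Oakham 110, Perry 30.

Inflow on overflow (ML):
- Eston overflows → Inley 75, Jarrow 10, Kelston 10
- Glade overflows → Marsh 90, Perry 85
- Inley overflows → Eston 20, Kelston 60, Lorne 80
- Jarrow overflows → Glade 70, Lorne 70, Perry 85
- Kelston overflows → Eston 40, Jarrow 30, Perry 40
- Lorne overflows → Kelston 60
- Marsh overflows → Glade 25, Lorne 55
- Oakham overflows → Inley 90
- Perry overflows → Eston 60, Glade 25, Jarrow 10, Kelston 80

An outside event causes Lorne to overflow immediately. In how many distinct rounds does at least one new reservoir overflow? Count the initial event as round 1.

6

Round 1 — Lorne overflows (initial).
  Kelston: +60 → 60 ≥ 60
Round 2 — Kelston overflows.
  Eston: +40 → 40 < 90
  Jarrow: +30 → 30 < 40
  Perry: +40 → 40 ≥ 30
Round 3 — Perry overflows.
  Eston: +60 → 100 ≥ 90
  Glade: +25 → 25 < 70
  Jarrow: +10 → 40 ≥ 40
Round 4 — Eston, Jarrow overflow.
  Glade: +70 → 95 ≥ 70
  Inley: +75 → 75 < 110
Round 5 — Glade overflows.
  Marsh: +90 → 90 ≥ 40
Round 6 — Marsh overflows.
No further overflows.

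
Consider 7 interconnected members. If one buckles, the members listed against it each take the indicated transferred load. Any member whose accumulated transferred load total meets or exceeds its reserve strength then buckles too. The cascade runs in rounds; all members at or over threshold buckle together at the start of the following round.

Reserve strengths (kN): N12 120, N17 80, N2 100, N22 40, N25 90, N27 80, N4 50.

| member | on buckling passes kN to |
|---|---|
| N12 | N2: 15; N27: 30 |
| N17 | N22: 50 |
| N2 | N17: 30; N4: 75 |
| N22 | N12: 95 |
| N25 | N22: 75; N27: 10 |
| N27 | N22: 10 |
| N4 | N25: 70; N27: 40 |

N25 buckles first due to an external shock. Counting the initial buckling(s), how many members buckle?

Round 1 — N25 buckles (initial).
  N22: +75 → 75 ≥ 40
  N27: +10 → 10 < 80
Round 2 — N22 buckles.
  N12: +95 → 95 < 120
No further bucklings.

2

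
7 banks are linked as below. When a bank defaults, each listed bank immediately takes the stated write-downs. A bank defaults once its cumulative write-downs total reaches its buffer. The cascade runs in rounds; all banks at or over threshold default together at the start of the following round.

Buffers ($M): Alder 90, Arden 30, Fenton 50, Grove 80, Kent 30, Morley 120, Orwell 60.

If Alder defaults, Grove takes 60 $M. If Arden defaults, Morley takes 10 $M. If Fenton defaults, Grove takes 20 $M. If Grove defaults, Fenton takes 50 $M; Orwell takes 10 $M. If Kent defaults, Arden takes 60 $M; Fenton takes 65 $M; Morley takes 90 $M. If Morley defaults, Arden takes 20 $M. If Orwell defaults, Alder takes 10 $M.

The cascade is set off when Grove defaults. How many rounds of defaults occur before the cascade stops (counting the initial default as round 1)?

Round 1 — Grove defaults (initial).
  Fenton: +50 → 50 ≥ 50
  Orwell: +10 → 10 < 60
Round 2 — Fenton defaults.
No further defaults.

2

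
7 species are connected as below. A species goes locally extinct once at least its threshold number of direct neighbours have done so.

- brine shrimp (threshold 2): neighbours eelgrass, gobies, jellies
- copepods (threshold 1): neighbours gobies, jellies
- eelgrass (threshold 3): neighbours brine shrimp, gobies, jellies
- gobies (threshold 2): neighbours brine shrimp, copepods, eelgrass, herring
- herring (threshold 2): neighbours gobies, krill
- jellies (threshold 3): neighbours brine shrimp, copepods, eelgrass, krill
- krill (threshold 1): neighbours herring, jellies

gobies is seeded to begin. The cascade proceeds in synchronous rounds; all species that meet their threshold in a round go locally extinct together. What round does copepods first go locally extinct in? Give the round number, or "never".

Round 1 — gobies goes locally extinct (initial).
Round 2 — checking thresholds:
  brine shrimp: 1 of 3 neighbours < 2, holds.
  copepods: 1 of 2 neighbours ≥ 1, goes locally extinct.
  eelgrass: 1 of 3 neighbours < 3, holds.
  herring: 1 of 2 neighbours < 2, holds.
Round 3 — no new extinctions; cascade stops.

2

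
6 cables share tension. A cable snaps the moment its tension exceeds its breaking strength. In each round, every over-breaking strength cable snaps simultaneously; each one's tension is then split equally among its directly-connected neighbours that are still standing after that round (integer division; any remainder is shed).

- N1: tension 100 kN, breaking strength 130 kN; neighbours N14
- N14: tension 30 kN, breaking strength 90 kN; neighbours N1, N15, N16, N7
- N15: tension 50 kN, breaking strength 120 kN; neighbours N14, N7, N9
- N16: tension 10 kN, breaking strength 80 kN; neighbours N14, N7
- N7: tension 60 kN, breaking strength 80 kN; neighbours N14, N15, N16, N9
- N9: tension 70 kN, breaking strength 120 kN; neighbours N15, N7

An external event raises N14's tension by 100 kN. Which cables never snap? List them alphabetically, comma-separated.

N15, N16, N9

Round 1 — N14 at 130 > 90. N14 snaps.
  N14 sheds 130 kN to N1, N15, N16, N7: 32 each (2 lost).
    N1: 100+32 = 132 > 130
    N15: 50+32 = 82 ≤ 120
    N16: 10+32 = 42 ≤ 80
    N7: 60+32 = 92 > 80
Round 2 — N1, N7 snap.
  N1 sheds 132 kN: no online neighbours, lost.
  N7 sheds 92 kN to N15, N16, N9: 30 each (2 lost).
    N15: 82+30 = 112 ≤ 120
    N16: 42+30 = 72 ≤ 80
    N9: 70+30 = 100 ≤ 120
No further breaks.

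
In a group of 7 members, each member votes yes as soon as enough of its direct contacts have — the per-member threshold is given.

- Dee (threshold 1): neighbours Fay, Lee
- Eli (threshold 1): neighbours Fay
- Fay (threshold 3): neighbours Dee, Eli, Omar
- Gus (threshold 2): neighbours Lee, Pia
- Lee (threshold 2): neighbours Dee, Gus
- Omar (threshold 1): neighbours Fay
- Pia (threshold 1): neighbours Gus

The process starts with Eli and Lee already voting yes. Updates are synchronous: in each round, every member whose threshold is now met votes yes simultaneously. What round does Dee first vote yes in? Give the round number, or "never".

Round 1 — Eli, Lee vote yes (initial).
Round 2 — checking thresholds:
  Dee: 1 of 2 neighbours ≥ 1, votes yes.
  Fay: 1 of 3 neighbours < 3, not yet.
  Gus: 1 of 2 neighbours < 2, not yet.
Round 3 — no new yes votes; cascade stops.

2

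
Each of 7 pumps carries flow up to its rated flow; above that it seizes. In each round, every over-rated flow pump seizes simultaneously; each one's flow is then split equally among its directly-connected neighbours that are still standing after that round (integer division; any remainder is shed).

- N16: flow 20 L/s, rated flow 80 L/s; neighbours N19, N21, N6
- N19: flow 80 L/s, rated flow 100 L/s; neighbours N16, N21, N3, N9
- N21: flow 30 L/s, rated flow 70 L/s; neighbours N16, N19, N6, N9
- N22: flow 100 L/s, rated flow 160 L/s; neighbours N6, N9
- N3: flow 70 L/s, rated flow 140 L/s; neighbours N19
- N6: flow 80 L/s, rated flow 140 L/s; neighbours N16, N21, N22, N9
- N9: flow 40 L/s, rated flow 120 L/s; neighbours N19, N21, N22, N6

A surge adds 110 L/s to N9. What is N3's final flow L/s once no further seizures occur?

109

Round 1 — N9 at 150 > 120. N9 seizes.
  N9 sheds 150 L/s to N19, N21, N22, N6: 37 each (2 lost).
    N19: 80+37 = 117 > 100
    N21: 30+37 = 67 ≤ 70
    N22: 100+37 = 137 ≤ 160
    N6: 80+37 = 117 ≤ 140
Round 2 — N19 seizes.
  N19 sheds 117 L/s to N16, N21, N3: 39 each.
    N16: 20+39 = 59 ≤ 80
    N21: 67+39 = 106 > 70
    N3: 70+39 = 109 ≤ 140
Round 3 — N21 seizes.
  N21 sheds 106 L/s to N16, N6: 53 each.
    N16: 59+53 = 112 > 80
    N6: 117+53 = 170 > 140
Round 4 — N16, N6 seize.
  N16 sheds 112 L/s: no online neighbours, lost.
  N6 sheds 170 L/s to N22: 170 each.
    N22: 137+170 = 307 > 160
Round 5 — N22 seizes.
  N22 sheds 307 L/s: no online neighbours, lost.
No further seizures.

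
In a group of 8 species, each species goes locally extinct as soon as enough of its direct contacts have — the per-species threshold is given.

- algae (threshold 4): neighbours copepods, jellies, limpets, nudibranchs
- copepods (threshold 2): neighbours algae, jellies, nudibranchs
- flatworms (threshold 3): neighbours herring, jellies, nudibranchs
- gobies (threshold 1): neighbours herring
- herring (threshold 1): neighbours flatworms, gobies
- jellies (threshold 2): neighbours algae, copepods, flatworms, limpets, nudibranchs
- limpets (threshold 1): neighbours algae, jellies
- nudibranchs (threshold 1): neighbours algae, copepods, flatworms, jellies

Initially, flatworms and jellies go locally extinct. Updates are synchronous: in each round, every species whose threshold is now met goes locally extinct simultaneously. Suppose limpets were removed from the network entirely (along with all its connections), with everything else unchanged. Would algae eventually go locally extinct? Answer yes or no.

no

With limpets removed:
Round 1 — flatworms, jellies go locally extinct (initial).
Round 2 — checking thresholds:
  algae: 1 of 3 neighbours < 4, below threshold.
  copepods: 1 of 3 neighbours < 2, below threshold.
  herring: 1 of 2 neighbours ≥ 1, goes locally extinct.
  nudibranchs: 2 of 4 neighbours ≥ 1, goes locally extinct.
Round 3 — checking thresholds:
  algae: 2 of 3 neighbours < 4, below threshold.
  copepods: 2 of 3 neighbours ≥ 2, goes locally extinct.
  gobies: 1 of 1 neighbours ≥ 1, goes locally extinct.
Round 4 — no new extinctions; cascade stops.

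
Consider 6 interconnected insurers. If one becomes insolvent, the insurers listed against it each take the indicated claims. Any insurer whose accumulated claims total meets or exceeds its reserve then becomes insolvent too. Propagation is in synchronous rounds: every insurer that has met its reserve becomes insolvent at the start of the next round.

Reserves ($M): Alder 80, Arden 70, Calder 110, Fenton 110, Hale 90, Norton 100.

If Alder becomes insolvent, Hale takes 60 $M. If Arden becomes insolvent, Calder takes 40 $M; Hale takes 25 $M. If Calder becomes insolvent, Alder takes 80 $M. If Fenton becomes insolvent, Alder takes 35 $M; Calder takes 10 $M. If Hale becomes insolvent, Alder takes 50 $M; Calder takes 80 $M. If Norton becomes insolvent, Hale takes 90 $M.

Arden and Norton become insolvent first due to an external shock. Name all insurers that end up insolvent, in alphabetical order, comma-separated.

Round 1 — Arden, Norton become insolvent (initial).
  Calder: +40 → 40 < 110
  Hale: +25+90 → 115 ≥ 90
Round 2 — Hale becomes insolvent.
  Alder: +50 → 50 < 80
  Calder: +80 → 120 ≥ 110
Round 3 — Calder becomes insolvent.
  Alder: +80 → 130 ≥ 80
Round 4 — Alder becomes insolvent.
No further insolvencies.

Alder, Arden, Calder, Hale, Norton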